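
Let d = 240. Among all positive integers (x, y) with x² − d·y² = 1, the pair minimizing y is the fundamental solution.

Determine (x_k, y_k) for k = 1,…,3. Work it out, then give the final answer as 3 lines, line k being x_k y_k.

31 2
1921 124
119071 7686

[15; 2,30] for √240; ℓ=2 ⇒ convergent index 1
i=0: a=15 ⇒ p=15, q=1
i=1: a=2 ⇒ p=31, q=2
(x₁, y₁) = (31, 2);  31² − 240·2² = 1 ✓
k=2:  x_2 = 31·31+240·2·2 = 1921,  y_2 = 31·2+2·31 = 124
k=3:  x_3 = 31·1921+240·2·124 = 119071,  y_3 = 31·124+2·1921 = 7686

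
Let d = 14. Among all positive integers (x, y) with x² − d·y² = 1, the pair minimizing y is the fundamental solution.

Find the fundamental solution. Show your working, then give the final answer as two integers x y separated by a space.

√14 → a₀=3, period (1,2,1,6); ℓ=4 even so k=3
k=0  a_k=3  p_k/q_k = 3/1
…
k=2  a_k=2  p_k/q_k = 11/3
k=3  a_k=1  p_k/q_k = 15/4
fundamental: x₁=15, y₁=4  (since 225 − 14·16 = 1)

15 4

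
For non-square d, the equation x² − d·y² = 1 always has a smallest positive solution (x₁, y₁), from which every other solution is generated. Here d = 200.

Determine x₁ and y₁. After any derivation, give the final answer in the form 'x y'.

[14; 7,28] for √200; ℓ=2 ⇒ convergent index 1
i=0: a=14 ⇒ p=14, q=1
i=1: a=7 ⇒ p=99, q=7
(x₁, y₁) = (99, 7);  99² − 200·7² = 1 ✓

99 7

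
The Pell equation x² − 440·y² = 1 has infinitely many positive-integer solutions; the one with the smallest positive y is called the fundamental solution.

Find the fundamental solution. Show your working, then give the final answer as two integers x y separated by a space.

21 1

d=440: √d = [20; 1,40] (ℓ=2, even), read p_1/q_1
step 0: (20, 1)  from 20·(1,0) + (0,1)
step 1: (21, 1)  from 1·(20,1) + (1,0)
fundamental: x₁=21, y₁=1  (since 441 − 440·1 = 1)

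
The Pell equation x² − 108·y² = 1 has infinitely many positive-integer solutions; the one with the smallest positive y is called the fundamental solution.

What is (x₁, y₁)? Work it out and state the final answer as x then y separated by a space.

√108 = [10; 2,1,1,4,1,1,2,20, …], period ℓ=8 (even) → k=7
a_0=10:  p_0=10·1+0=10,  q_0=10·0+1=1
a_1=2:  p_1=2·10+1=21,  q_1=2·1+0=2
a_2=1:  p_2=1·21+10=31,  q_2=1·2+1=3
…
a_4=4:  p_4=4·52+31=239,  q_4=4·5+3=23
…
a_6=1:  p_6=1·291+239=530,  q_6=1·28+23=51
a_7=2:  p_7=2·530+291=1351,  q_7=2·51+28=130
(x₁, y₁) = (1351, 130);  1351² − 108·130² = 1 ✓

1351 130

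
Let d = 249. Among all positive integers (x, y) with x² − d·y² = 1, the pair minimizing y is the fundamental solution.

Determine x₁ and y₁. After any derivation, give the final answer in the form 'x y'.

√249 → a₀=15, period (1,3,1,1,5,…,3,1,30); ℓ=16 even so k=15
a_0=15:  p_0=15·1+0=15,  q_0=15·0+1=1
…
a_14=3:  p_14=3·1884116+1017351=6669699,  q_14=3·119401+64472=422675
a_15=1:  p_15=1·6669699+1884116=8553815,  q_15=1·422675+119401=542076
fundamental: x₁=8553815, y₁=542076  (since 73167751054225 − 249·293846389776 = 1)

8553815 542076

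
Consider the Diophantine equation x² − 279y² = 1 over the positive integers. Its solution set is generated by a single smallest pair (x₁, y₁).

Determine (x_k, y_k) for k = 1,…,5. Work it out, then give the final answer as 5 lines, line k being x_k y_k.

√279 = [16; 1,2,2,1,2,2,1,32, …], period ℓ=8 (even) → k=7
step 0: (16, 1)  from 16·(1,0) + (0,1)
step 1: (17, 1)  from 1·(16,1) + (1,0)
step 2: (50, 3)  from 2·(17,1) + (16,1)
step 3: (117, 7)  from 2·(50,3) + (17,1)
step 4: (167, 10)  from 1·(117,7) + (50,3)
step 5: (451, 27)  from 2·(167,10) + (117,7)
step 6: (1069, 64)  from 2·(451,27) + (167,10)
step 7: (1520, 91)  from 1·(1069,64) + (451,27)
→ (1520, 91).  Check: 1520²=2310400, 279·91²=2310399, difference 1.
k=2:  x_2 = 1520·1520+279·91·91 = 4620799,  y_2 = 1520·91+91·1520 = 276640
k=3:  x_3 = 1520·4620799+279·91·276640 = 14047227440,  y_3 = 1520·276640+91·4620799 = 840985509
k=4:  x_4 = 1520·14047227440+279·91·840985509 = 42703566796801,  y_4 = 1520·840985509+91·14047227440 = 2556595670720
k=5:  x_5 = 1520·42703566796801+279·91·2556595670720 = 129818829015047600,  y_5 = 1520·2556595670720+91·42703566796801 = 7772049998003291

1520 91
4620799 276640
14047227440 840985509
42703566796801 2556595670720
129818829015047600 7772049998003291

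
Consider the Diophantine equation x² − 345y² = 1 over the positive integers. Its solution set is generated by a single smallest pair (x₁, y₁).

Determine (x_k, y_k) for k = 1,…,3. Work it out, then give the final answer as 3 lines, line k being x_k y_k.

6761 364
91422241 4922008
1236211536041 66555391812

[18; 1,1,2,1,6,1,2,1,1,36] for √345; ℓ=10 ⇒ convergent index 9
step 0: (18, 1)  from 18·(1,0) + (0,1)
…
step 2: (37, 2)  from 1·(19,1) + (18,1)
…
step 4: (130, 7)  from 1·(93,5) + (37,2)
step 5: (873, 47)  from 6·(130,7) + (93,5)
…
step 7: (2879, 155)  from 2·(1003,54) + (873,47)
step 8: (3882, 209)  from 1·(2879,155) + (1003,54)
step 9: (6761, 364)  from 1·(3882,209) + (2879,155)
(x₁, y₁) = (6761, 364);  6761² − 345·364² = 1 ✓
(x_2, y_2) = (6761·6761 + 345·364·364, 6761·364 + 364·6761) = (91422241, 4922008)
(x_3, y_3) = (6761·91422241 + 345·364·4922008, 6761·4922008 + 364·91422241) = (1236211536041, 66555391812)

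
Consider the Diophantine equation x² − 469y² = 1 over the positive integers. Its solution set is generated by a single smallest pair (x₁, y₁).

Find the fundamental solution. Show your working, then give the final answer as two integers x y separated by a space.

137215 6336

d=469: √d = [21; 1,1,1,10,6,10,1,1,1,42] (ℓ=10, even), read p_9/q_9
a_0=21:  p_0=21·1+0=21,  q_0=21·0+1=1
a_1=1:  p_1=1·21+1=22,  q_1=1·1+0=1
…
a_5=6:  p_5=6·693+65=4223,  q_5=6·32+3=195
a_6=10:  p_6=10·4223+693=42923,  q_6=10·195+32=1982
…
a_8=1:  p_8=1·47146+42923=90069,  q_8=1·2177+1982=4159
a_9=1:  p_9=1·90069+47146=137215,  q_9=1·4159+2177=6336
fundamental: x₁=137215, y₁=6336  (since 18827956225 − 469·40144896 = 1)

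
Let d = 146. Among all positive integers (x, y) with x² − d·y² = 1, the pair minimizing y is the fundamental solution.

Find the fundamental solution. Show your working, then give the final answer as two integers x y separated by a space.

145 12

d=146: √d = [12; 12,24] (ℓ=2, even), read p_1/q_1
k=0  a_k=12  p_k/q_k = 12/1
k=1  a_k=12  p_k/q_k = 145/12
fundamental: x₁=145, y₁=12  (since 21025 − 146·144 = 1)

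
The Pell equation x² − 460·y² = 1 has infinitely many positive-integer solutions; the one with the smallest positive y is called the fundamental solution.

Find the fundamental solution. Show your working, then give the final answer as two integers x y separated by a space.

√460 = [21; 2,4,3,1,2,10,2,1,3,4,2,42, …], period ℓ=12 (even) → k=11
a_0=21:  p_0=21·1+0=21,  q_0=21·0+1=1
a_1=2:  p_1=2·21+1=43,  q_1=2·1+0=2
a_2=4:  p_2=4·43+21=193,  q_2=4·2+1=9
…
a_4=1:  p_4=1·622+193=815,  q_4=1·29+9=38
a_5=2:  p_5=2·815+622=2252,  q_5=2·38+29=105
…
a_7=2:  p_7=2·23335+2252=48922,  q_7=2·1088+105=2281
a_8=1:  p_8=1·48922+23335=72257,  q_8=1·2281+1088=3369
a_9=3:  p_9=3·72257+48922=265693,  q_9=3·3369+2281=12388
a_10=4:  p_10=4·265693+72257=1135029,  q_10=4·12388+3369=52921
a_11=2:  p_11=2·1135029+265693=2535751,  q_11=2·52921+12388=118230
fundamental: x₁=2535751, y₁=118230  (since 6430033134001 − 460·13978332900 = 1)

2535751 118230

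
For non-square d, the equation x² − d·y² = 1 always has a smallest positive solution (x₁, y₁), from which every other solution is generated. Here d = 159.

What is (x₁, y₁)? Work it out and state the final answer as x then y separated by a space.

√159 = [12; 1,1,1,1,3,1,1,1,1,24, …], period ℓ=10 (even) → k=9
a_0=12:  p_0=12·1+0=12,  q_0=12·0+1=1
…
a_4=1:  p_4=1·38+25=63,  q_4=1·3+2=5
…
a_6=1:  p_6=1·227+63=290,  q_6=1·18+5=23
…
a_8=1:  p_8=1·517+290=807,  q_8=1·41+23=64
a_9=1:  p_9=1·807+517=1324,  q_9=1·64+41=105
(x₁, y₁) = (1324, 105);  1324² − 159·105² = 1 ✓

1324 105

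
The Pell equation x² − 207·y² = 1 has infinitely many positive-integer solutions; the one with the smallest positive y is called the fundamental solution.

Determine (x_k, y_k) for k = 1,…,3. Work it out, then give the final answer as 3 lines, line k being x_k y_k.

√207 = [14; 2,1,1,2,1,1,2,28, …], period ℓ=8 (even) → k=7
k=0  a_k=14  p_k/q_k = 14/1
k=1  a_k=2  p_k/q_k = 29/2
k=2  a_k=1  p_k/q_k = 43/3
k=3  a_k=1  p_k/q_k = 72/5
k=4  a_k=2  p_k/q_k = 187/13
k=5  a_k=1  p_k/q_k = 259/18
k=6  a_k=1  p_k/q_k = 446/31
k=7  a_k=2  p_k/q_k = 1151/80
→ (1151, 80).  Check: 1151²=1324801, 207·80²=1324800, difference 1.
(x_2, y_2) = (1151·1151 + 207·80·80, 1151·80 + 80·1151) = (2649601, 184160)
(x_3, y_3) = (1151·2649601 + 207·80·184160, 1151·184160 + 80·2649601) = (6099380351, 423936240)

1151 80
2649601 184160
6099380351 423936240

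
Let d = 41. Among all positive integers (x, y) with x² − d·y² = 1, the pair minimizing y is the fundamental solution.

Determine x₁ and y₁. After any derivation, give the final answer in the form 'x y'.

[6; 2,2,12] for √41; ℓ=3 ⇒ convergent index 5
k=0  a_k=6  p_k/q_k = 6/1
…
k=4  a_k=2  p_k/q_k = 826/129
k=5  a_k=2  p_k/q_k = 2049/320
(x₁, y₁) = (2049, 320);  2049² − 41·320² = 1 ✓

2049 320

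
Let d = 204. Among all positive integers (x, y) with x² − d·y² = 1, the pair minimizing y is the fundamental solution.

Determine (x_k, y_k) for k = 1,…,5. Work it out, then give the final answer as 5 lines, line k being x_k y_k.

d=204: √d = [14; 3,1,1,6,1,1,3,28] (ℓ=8, even), read p_7/q_7
k=0  a_k=14  p_k/q_k = 14/1
…
k=6  a_k=1  p_k/q_k = 1414/99
k=7  a_k=3  p_k/q_k = 4999/350
→ (4999, 350).  Check: 4999²=24990001, 204·350²=24990000, difference 1.
k=2:  x_2 = 4999·4999+204·350·350 = 49980001,  y_2 = 4999·350+350·4999 = 3499300
k=3:  x_3 = 4999·49980001+204·350·3499300 = 499700044999,  y_3 = 4999·3499300+350·49980001 = 34986001050
k=4:  x_4 = 4999·499700044999+204·350·34986001050 = 4996000999920001,  y_4 = 4999·34986001050+350·499700044999 = 349790034998600
k=5:  x_5 = 4999·4996000999920001+204·350·349790034998600 = 49950017497500124999,  y_5 = 4999·349790034998600+350·4996000999920001 = 3497200734930001750

4999 350
49980001 3499300
499700044999 34986001050
4996000999920001 349790034998600
49950017497500124999 3497200734930001750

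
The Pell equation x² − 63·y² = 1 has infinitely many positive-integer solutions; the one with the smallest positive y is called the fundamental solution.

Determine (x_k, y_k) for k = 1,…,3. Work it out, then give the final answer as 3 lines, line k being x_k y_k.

√63 = [7; 1,14, …], period ℓ=2 (even) → k=1
i=0: a=7 ⇒ p=7, q=1
i=1: a=1 ⇒ p=8, q=1
fundamental: x₁=8, y₁=1  (since 64 − 63·1 = 1)
(x_2, y_2) = (8·8 + 63·1·1, 8·1 + 1·8) = (127, 16)
(x_3, y_3) = (8·127 + 63·1·16, 8·16 + 1·127) = (2024, 255)

8 1
127 16
2024 255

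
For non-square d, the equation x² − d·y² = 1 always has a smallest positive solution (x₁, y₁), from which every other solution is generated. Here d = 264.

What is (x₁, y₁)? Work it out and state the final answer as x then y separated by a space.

√264 → a₀=16, period (4,32); ℓ=2 even so k=1
a_0=16:  p_0=16·1+0=16,  q_0=16·0+1=1
a_1=4:  p_1=4·16+1=65,  q_1=4·1+0=4
→ (65, 4).  Check: 65²=4225, 264·4²=4224, difference 1.

65 4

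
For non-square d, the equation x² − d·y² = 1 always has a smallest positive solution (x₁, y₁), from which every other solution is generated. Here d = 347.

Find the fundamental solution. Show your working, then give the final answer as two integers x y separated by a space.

√347 → a₀=18, period (1,1,1,2,4,…,1,1,36); ℓ=14 even so k=13
i=0: a=18 ⇒ p=18, q=1
…
i=3: a=1 ⇒ p=56, q=3
…
i=5: a=4 ⇒ p=652, q=35
…
i=8: a=1 ⇒ p=15070, q=809
…
i=11: a=1 ⇒ p=238717, q=12815
i=12: a=1 ⇒ p=402885, q=21628
i=13: a=1 ⇒ p=641602, q=34443
(x₁, y₁) = (641602, 34443);  641602² − 347·34443² = 1 ✓

641602 34443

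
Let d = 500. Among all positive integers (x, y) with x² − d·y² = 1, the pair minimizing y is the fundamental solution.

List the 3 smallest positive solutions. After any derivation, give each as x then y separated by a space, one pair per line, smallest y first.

d=500: √d = [22; 2,1,3,2,1,…,1,2,44] (ℓ=14, even), read p_13/q_13
k=0  a_k=22  p_k/q_k = 22/1
k=1  a_k=2  p_k/q_k = 45/2
k=2  a_k=1  p_k/q_k = 67/3
…
k=4  a_k=2  p_k/q_k = 559/25
k=5  a_k=1  p_k/q_k = 805/36
…
k=9  a_k=1  p_k/q_k = 30254/1353
k=10  a_k=2  p_k/q_k = 76317/3413
…
k=12  a_k=1  p_k/q_k = 335522/15005
k=13  a_k=2  p_k/q_k = 930249/41602
(x₁, y₁) = (930249, 41602);  930249² − 500·41602² = 1 ✓
n=2: (930249,41602)∘(930249,41602) = (930249·930249+500·41602·41602, 930249·41602+41602·930249) = (1730726404001,77400437796)
n=3: (1730726404001,77400437796)∘(930249,41602) = (930249·1730726404001+500·41602·77400437796, 930249·77400437796+41602·1730726404001) = (3220013013190122249,144003359718540806)

930249 41602
1730726404001 77400437796
3220013013190122249 144003359718540806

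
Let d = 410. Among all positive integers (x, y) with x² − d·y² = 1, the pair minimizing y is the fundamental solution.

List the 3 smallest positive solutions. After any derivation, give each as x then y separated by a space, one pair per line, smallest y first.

81 4
13121 648
2125521 104972

√410 → a₀=20, period (4,40); ℓ=2 even so k=1
step 0: (20, 1)  from 20·(1,0) + (0,1)
step 1: (81, 4)  from 4·(20,1) + (1,0)
(x₁, y₁) = (81, 4);  81² − 410·4² = 1 ✓
k=2:  x_2 = 81·81+410·4·4 = 13121,  y_2 = 81·4+4·81 = 648
k=3:  x_3 = 81·13121+410·4·648 = 2125521,  y_3 = 81·648+4·13121 = 104972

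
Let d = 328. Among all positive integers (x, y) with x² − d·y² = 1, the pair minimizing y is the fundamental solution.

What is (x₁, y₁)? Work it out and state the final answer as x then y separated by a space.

[18; 9,36] for √328; ℓ=2 ⇒ convergent index 1
i=0: a=18 ⇒ p=18, q=1
i=1: a=9 ⇒ p=163, q=9
→ (163, 9).  Check: 163²=26569, 328·9²=26568, difference 1.

163 9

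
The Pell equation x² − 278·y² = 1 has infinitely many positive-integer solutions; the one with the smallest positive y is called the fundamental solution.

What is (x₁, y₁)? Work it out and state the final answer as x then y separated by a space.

√278 → a₀=16, period (1,2,16,2,1,32); ℓ=6 even so k=5
k=0  a_k=16  p_k/q_k = 16/1
…
k=4  a_k=2  p_k/q_k = 1684/101
k=5  a_k=1  p_k/q_k = 2501/150
fundamental: x₁=2501, y₁=150  (since 6255001 − 278·22500 = 1)

2501 150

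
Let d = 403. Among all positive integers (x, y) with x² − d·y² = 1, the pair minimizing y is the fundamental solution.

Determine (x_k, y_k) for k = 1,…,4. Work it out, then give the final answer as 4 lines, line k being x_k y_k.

√403 → a₀=20, period (13,2,1,3,1,3,1,2,13,40); ℓ=10 even so k=9
a_0=20:  p_0=20·1+0=20,  q_0=20·0+1=1
…
a_5=1:  p_5=1·2951+803=3754,  q_5=1·147+40=187
…
a_8=2:  p_8=2·17967+14213=50147,  q_8=2·895+708=2498
a_9=13:  p_9=13·50147+17967=669878,  q_9=13·2498+895=33369
→ (669878, 33369).  Check: 669878²=448736534884, 403·33369²=448736534883, difference 1.
(669878+33369√403)^2 = 897473069767 + 44706317964√403
(669878+33369√403)^3 = 1202394930058086974 + 59895557730143415√403
(669878+33369√403)^4 = 1610915821914004898868577 + 80245432842261314788776√403

669878 33369
897473069767 44706317964
1202394930058086974 59895557730143415
1610915821914004898868577 80245432842261314788776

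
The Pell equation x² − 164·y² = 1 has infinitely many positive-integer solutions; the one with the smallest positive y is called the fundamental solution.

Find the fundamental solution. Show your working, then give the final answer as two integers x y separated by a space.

2049 160

√164 → a₀=12, period (1,4,6,4,1,24); ℓ=6 even so k=5
a_0=12:  p_0=12·1+0=12,  q_0=12·0+1=1
a_1=1:  p_1=1·12+1=13,  q_1=1·1+0=1
…
a_4=4:  p_4=4·397+64=1652,  q_4=4·31+5=129
a_5=1:  p_5=1·1652+397=2049,  q_5=1·129+31=160
(x₁, y₁) = (2049, 160);  2049² − 164·160² = 1 ✓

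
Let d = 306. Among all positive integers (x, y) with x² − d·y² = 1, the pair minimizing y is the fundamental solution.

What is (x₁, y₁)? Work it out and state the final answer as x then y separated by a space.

35 2

d=306: √d = [17; 2,34] (ℓ=2, even), read p_1/q_1
step 0: (17, 1)  from 17·(1,0) + (0,1)
step 1: (35, 2)  from 2·(17,1) + (1,0)
(x₁, y₁) = (35, 2);  35² − 306·2² = 1 ✓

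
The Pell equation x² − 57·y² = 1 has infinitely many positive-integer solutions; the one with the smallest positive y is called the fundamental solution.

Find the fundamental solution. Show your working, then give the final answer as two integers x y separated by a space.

151 20

√57 = [7; 1,1,4,1,1,14, …], period ℓ=6 (even) → k=5
a_0=7:  p_0=7·1+0=7,  q_0=7·0+1=1
a_1=1:  p_1=1·7+1=8,  q_1=1·1+0=1
a_2=1:  p_2=1·8+7=15,  q_2=1·1+1=2
a_3=4:  p_3=4·15+8=68,  q_3=4·2+1=9
a_4=1:  p_4=1·68+15=83,  q_4=1·9+2=11
a_5=1:  p_5=1·83+68=151,  q_5=1·11+9=20
→ (151, 20).  Check: 151²=22801, 57·20²=22800, difference 1.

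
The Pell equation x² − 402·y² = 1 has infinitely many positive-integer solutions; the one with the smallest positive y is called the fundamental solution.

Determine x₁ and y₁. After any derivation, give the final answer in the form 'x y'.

401 20

[20; 20,40] for √402; ℓ=2 ⇒ convergent index 1
k=0  a_k=20  p_k/q_k = 20/1
k=1  a_k=20  p_k/q_k = 401/20
(x₁, y₁) = (401, 20);  401² − 402·20² = 1 ✓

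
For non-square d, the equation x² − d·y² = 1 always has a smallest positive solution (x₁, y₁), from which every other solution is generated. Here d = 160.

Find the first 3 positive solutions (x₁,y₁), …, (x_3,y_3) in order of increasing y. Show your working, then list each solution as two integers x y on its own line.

d=160: √d = [12; 1,1,1,5,1,1,1,24] (ℓ=8, even), read p_7/q_7
step 0: (12, 1)  from 12·(1,0) + (0,1)
…
step 5: (253, 20)  from 1·(215,17) + (38,3)
step 6: (468, 37)  from 1·(253,20) + (215,17)
step 7: (721, 57)  from 1·(468,37) + (253,20)
(x₁, y₁) = (721, 57);  721² − 160·57² = 1 ✓
(721+57√160)^2 = 1039681 + 82194√160
(721+57√160)^3 = 1499219281 + 118523691√160

721 57
1039681 82194
1499219281 118523691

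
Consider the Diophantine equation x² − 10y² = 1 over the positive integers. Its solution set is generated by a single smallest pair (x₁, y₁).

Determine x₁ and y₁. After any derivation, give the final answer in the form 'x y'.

√10 → a₀=3, period (6); ℓ=1 odd so k=1
k=0  a_k=3  p_k/q_k = 3/1
k=1  a_k=6  p_k/q_k = 19/6
fundamental: x₁=19, y₁=6  (since 361 − 10·36 = 1)

19 6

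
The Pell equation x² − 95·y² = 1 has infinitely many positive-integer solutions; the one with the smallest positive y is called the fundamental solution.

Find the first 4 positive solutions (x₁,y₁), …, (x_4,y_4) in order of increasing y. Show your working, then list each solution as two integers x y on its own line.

39 4
3041 312
237159 24332
18495361 1897584

√95 = [9; 1,2,1,18, …], period ℓ=4 (even) → k=3
a_0=9:  p_0=9·1+0=9,  q_0=9·0+1=1
a_1=1:  p_1=1·9+1=10,  q_1=1·1+0=1
a_2=2:  p_2=2·10+9=29,  q_2=2·1+1=3
a_3=1:  p_3=1·29+10=39,  q_3=1·3+1=4
fundamental: x₁=39, y₁=4  (since 1521 − 95·16 = 1)
(39+4√95)^2 = 3041 + 312√95
(39+4√95)^3 = 237159 + 24332√95
(39+4√95)^4 = 18495361 + 1897584√95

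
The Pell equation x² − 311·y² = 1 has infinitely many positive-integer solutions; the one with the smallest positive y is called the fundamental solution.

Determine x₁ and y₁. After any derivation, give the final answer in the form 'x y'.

d=311: √d = [17; 1,1,1,2,1,…,1,1,34] (ℓ=16, even), read p_15/q_15
k=0  a_k=17  p_k/q_k = 17/1
k=1  a_k=1  p_k/q_k = 18/1
k=2  a_k=1  p_k/q_k = 35/2
k=3  a_k=1  p_k/q_k = 53/3
…
k=5  a_k=1  p_k/q_k = 194/11
k=6  a_k=6  p_k/q_k = 1305/74
…
k=9  a_k=3  p_k/q_k = 217583/12338
k=10  a_k=6  p_k/q_k = 1376656/78063
k=11  a_k=1  p_k/q_k = 1594239/90401
…
k=14  a_k=1  p_k/q_k = 10724507/608131
k=15  a_k=1  p_k/q_k = 16883880/957397
fundamental: x₁=16883880, y₁=957397  (since 285065403854400 − 311·916609015609 = 1)

16883880 957397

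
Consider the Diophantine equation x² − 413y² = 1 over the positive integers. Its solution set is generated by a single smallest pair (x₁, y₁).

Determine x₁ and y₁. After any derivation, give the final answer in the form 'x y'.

d=413: √d = [20; 3,9,1,4,1,9,3,40] (ℓ=8, even), read p_7/q_7
k=0  a_k=20  p_k/q_k = 20/1
k=1  a_k=3  p_k/q_k = 61/3
k=2  a_k=9  p_k/q_k = 569/28
…
k=4  a_k=4  p_k/q_k = 3089/152
k=5  a_k=1  p_k/q_k = 3719/183
k=6  a_k=9  p_k/q_k = 36560/1799
k=7  a_k=3  p_k/q_k = 113399/5580
(x₁, y₁) = (113399, 5580);  113399² − 413·5580² = 1 ✓

113399 5580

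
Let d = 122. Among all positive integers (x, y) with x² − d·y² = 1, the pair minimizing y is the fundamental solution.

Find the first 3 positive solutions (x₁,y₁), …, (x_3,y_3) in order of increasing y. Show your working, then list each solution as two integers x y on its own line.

√122 → a₀=11, period (22); ℓ=1 odd so k=1
k=0  a_k=11  p_k/q_k = 11/1
k=1  a_k=22  p_k/q_k = 243/22
fundamental: x₁=243, y₁=22  (since 59049 − 122·484 = 1)
n=2: (243,22)∘(243,22) = (243·243+122·22·22, 243·22+22·243) = (118097,10692)
n=3: (118097,10692)∘(243,22) = (243·118097+122·22·10692, 243·10692+22·118097) = (57394899,5196290)

243 22
118097 10692
57394899 5196290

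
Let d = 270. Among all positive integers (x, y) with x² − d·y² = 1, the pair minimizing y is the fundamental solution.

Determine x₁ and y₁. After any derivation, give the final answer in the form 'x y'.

√270 = [16; 2,3,6,3,2,32, …], period ℓ=6 (even) → k=5
a_0=16:  p_0=16·1+0=16,  q_0=16·0+1=1
a_1=2:  p_1=2·16+1=33,  q_1=2·1+0=2
…
a_3=6:  p_3=6·115+33=723,  q_3=6·7+2=44
a_4=3:  p_4=3·723+115=2284,  q_4=3·44+7=139
a_5=2:  p_5=2·2284+723=5291,  q_5=2·139+44=322
→ (5291, 322).  Check: 5291²=27994681, 270·322²=27994680, difference 1.

5291 322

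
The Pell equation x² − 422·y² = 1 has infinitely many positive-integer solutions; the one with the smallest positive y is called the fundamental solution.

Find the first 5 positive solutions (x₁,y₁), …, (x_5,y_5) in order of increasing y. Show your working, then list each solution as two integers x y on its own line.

7022501 341850
98631040590001 4801283933700
1385273162348638202501 67434042451384025550
19456164335732849620362360001 947111261097768740333867400
273261867007695159110526238300562501 13302179556340616719484196916709250

d=422: √d = [20; 1,1,5,2,1,…,1,1,40] (ℓ=14, even), read p_13/q_13
i=0: a=20 ⇒ p=20, q=1
i=1: a=1 ⇒ p=21, q=1
…
i=11: a=5 ⇒ p=3211821, q=156349
i=12: a=1 ⇒ p=3810680, q=185501
i=13: a=1 ⇒ p=7022501, q=341850
→ (7022501, 341850).  Check: 7022501²=49315520295001, 422·341850²=49315520295000, difference 1.
(7022501+341850√422)^2 = 98631040590001 + 4801283933700√422
(7022501+341850√422)^3 = 1385273162348638202501 + 67434042451384025550√422
(7022501+341850√422)^4 = 19456164335732849620362360001 + 947111261097768740333867400√422
(7022501+341850√422)^5 = 273261867007695159110526238300562501 + 13302179556340616719484196916709250√422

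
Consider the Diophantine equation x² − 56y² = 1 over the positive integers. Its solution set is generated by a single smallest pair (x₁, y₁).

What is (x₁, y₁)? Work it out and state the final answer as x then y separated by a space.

√56 = [7; 2,14, …], period ℓ=2 (even) → k=1
a_0=7:  p_0=7·1+0=7,  q_0=7·0+1=1
a_1=2:  p_1=2·7+1=15,  q_1=2·1+0=2
(x₁, y₁) = (15, 2);  15² − 56·2² = 1 ✓

15 2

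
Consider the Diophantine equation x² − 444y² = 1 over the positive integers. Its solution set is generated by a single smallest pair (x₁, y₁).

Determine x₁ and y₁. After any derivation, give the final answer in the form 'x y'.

√444 = [21; 14,42, …], period ℓ=2 (even) → k=1
k=0  a_k=21  p_k/q_k = 21/1
k=1  a_k=14  p_k/q_k = 295/14
→ (295, 14).  Check: 295²=87025, 444·14²=87024, difference 1.

295 14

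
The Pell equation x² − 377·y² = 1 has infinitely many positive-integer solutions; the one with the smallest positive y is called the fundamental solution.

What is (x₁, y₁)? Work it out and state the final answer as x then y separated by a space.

233 12

d=377: √d = [19; 2,2,2,38] (ℓ=4, even), read p_3/q_3
k=0  a_k=19  p_k/q_k = 19/1
k=1  a_k=2  p_k/q_k = 39/2
k=2  a_k=2  p_k/q_k = 97/5
k=3  a_k=2  p_k/q_k = 233/12
fundamental: x₁=233, y₁=12  (since 54289 − 377·144 = 1)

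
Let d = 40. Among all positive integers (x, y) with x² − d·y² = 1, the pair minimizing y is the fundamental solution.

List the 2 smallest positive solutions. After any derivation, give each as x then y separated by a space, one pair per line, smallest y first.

19 3
721 114

√40 = [6; 3,12, …], period ℓ=2 (even) → k=1
a_0=6:  p_0=6·1+0=6,  q_0=6·0+1=1
a_1=3:  p_1=3·6+1=19,  q_1=3·1+0=3
(x₁, y₁) = (19, 3);  19² − 40·3² = 1 ✓
n=2: (19,3)∘(19,3) = (19·19+40·3·3, 19·3+3·19) = (721,114)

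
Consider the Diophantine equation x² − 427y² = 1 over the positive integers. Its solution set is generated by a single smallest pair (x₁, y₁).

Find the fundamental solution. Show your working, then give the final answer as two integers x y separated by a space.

√427 → a₀=20, period (1,1,1,40); ℓ=4 even so k=3
i=0: a=20 ⇒ p=20, q=1
i=1: a=1 ⇒ p=21, q=1
i=2: a=1 ⇒ p=41, q=2
i=3: a=1 ⇒ p=62, q=3
fundamental: x₁=62, y₁=3  (since 3844 − 427·9 = 1)

62 3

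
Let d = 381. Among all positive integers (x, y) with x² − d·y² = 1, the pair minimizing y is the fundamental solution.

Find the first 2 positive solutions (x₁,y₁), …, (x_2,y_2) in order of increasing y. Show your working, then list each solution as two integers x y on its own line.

√381 → a₀=19, period (1,1,12,1,1,38); ℓ=6 even so k=5
i=0: a=19 ⇒ p=19, q=1
…
i=2: a=1 ⇒ p=39, q=2
…
i=4: a=1 ⇒ p=527, q=27
i=5: a=1 ⇒ p=1015, q=52
→ (1015, 52).  Check: 1015²=1030225, 381·52²=1030224, difference 1.
k=2:  x_2 = 1015·1015+381·52·52 = 2060449,  y_2 = 1015·52+52·1015 = 105560

1015 52
2060449 105560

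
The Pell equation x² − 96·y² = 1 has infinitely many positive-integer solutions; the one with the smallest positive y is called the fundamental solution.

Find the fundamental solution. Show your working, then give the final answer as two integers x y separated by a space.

49 5

√96 = [9; 1,3,1,18, …], period ℓ=4 (even) → k=3
k=0  a_k=9  p_k/q_k = 9/1
…
k=2  a_k=3  p_k/q_k = 39/4
k=3  a_k=1  p_k/q_k = 49/5
fundamental: x₁=49, y₁=5  (since 2401 − 96·25 = 1)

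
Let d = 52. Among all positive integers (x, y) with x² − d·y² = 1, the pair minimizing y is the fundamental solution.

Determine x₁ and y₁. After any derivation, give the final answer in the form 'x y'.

649 90

[7; 4,1,2,1,4,14] for √52; ℓ=6 ⇒ convergent index 5
k=0  a_k=7  p_k/q_k = 7/1
k=1  a_k=4  p_k/q_k = 29/4
k=2  a_k=1  p_k/q_k = 36/5
k=3  a_k=2  p_k/q_k = 101/14
k=4  a_k=1  p_k/q_k = 137/19
k=5  a_k=4  p_k/q_k = 649/90
(x₁, y₁) = (649, 90);  649² − 52·90² = 1 ✓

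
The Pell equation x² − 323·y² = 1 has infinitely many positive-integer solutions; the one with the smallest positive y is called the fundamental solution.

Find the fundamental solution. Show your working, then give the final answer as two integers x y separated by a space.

d=323: √d = [17; 1,34] (ℓ=2, even), read p_1/q_1
a_0=17:  p_0=17·1+0=17,  q_0=17·0+1=1
a_1=1:  p_1=1·17+1=18,  q_1=1·1+0=1
→ (18, 1).  Check: 18²=324, 323·1²=323, difference 1.

18 1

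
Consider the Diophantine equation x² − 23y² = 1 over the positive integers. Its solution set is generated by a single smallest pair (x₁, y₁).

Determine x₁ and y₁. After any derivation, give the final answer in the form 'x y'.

√23 → a₀=4, period (1,3,1,8); ℓ=4 even so k=3
k=0  a_k=4  p_k/q_k = 4/1
…
k=2  a_k=3  p_k/q_k = 19/4
k=3  a_k=1  p_k/q_k = 24/5
fundamental: x₁=24, y₁=5  (since 576 − 23·25 = 1)

24 5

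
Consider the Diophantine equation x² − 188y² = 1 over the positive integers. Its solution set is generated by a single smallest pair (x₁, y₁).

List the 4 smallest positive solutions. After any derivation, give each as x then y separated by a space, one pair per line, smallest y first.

4607 336
42448897 3095904
391124132351 28525659120
3603817713033217 262835420035776

√188 → a₀=13, period (1,2,2,6,2,2,1,26); ℓ=8 even so k=7
step 0: (13, 1)  from 13·(1,0) + (0,1)
step 1: (14, 1)  from 1·(13,1) + (1,0)
…
step 3: (96, 7)  from 2·(41,3) + (14,1)
step 4: (617, 45)  from 6·(96,7) + (41,3)
…
step 6: (3277, 239)  from 2·(1330,97) + (617,45)
step 7: (4607, 336)  from 1·(3277,239) + (1330,97)
fundamental: x₁=4607, y₁=336  (since 21224449 − 188·112896 = 1)
(x_2, y_2) = (4607·4607 + 188·336·336, 4607·336 + 336·4607) = (42448897, 3095904)
(x_3, y_3) = (4607·42448897 + 188·336·3095904, 4607·3095904 + 336·42448897) = (391124132351, 28525659120)
(x_4, y_4) = (4607·391124132351 + 188·336·28525659120, 4607·28525659120 + 336·391124132351) = (3603817713033217, 262835420035776)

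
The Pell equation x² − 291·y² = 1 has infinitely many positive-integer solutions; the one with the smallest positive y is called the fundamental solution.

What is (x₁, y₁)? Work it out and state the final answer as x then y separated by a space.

[17; 17,34] for √291; ℓ=2 ⇒ convergent index 1
step 0: (17, 1)  from 17·(1,0) + (0,1)
step 1: (290, 17)  from 17·(17,1) + (1,0)
(x₁, y₁) = (290, 17);  290² − 291·17² = 1 ✓

290 17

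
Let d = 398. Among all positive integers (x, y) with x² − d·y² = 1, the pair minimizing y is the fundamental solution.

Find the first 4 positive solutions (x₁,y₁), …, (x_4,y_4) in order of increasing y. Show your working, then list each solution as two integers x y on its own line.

√398 → a₀=19, period (1,18,1,38); ℓ=4 even so k=3
k=0  a_k=19  p_k/q_k = 19/1
k=1  a_k=1  p_k/q_k = 20/1
k=2  a_k=18  p_k/q_k = 379/19
k=3  a_k=1  p_k/q_k = 399/20
(x₁, y₁) = (399, 20);  399² − 398·20² = 1 ✓
(399+20√398)^2 = 318401 + 15960√398
(399+20√398)^3 = 254083599 + 12736060√398
(399+20√398)^4 = 202758393601 + 10163359920√398

399 20
318401 15960
254083599 12736060
202758393601 10163359920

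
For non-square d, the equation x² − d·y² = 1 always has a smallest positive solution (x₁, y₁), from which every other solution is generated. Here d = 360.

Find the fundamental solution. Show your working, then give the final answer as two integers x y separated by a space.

√360 = [18; 1,36, …], period ℓ=2 (even) → k=1
a_0=18:  p_0=18·1+0=18,  q_0=18·0+1=1
a_1=1:  p_1=1·18+1=19,  q_1=1·1+0=1
(x₁, y₁) = (19, 1);  19² − 360·1² = 1 ✓

19 1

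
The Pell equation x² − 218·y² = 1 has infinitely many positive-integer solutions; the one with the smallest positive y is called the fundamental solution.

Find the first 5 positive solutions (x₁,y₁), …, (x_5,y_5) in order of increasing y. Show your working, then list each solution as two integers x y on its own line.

√218 = [14; 1,3,3,1,28, …], period ℓ=5 (odd) → k=9
step 0: (14, 1)  from 14·(1,0) + (0,1)
step 1: (15, 1)  from 1·(14,1) + (1,0)
step 2: (59, 4)  from 3·(15,1) + (14,1)
step 3: (192, 13)  from 3·(59,4) + (15,1)
step 4: (251, 17)  from 1·(192,13) + (59,4)
step 5: (7220, 489)  from 28·(251,17) + (192,13)
step 6: (7471, 506)  from 1·(7220,489) + (251,17)
step 7: (29633, 2007)  from 3·(7471,506) + (7220,489)
step 8: (96370, 6527)  from 3·(29633,2007) + (7471,506)
step 9: (126003, 8534)  from 1·(96370,6527) + (29633,2007)
(x₁, y₁) = (126003, 8534);  126003² − 218·8534² = 1 ✓
n=2: (126003,8534)∘(126003,8534) = (126003·126003+218·8534·8534, 126003·8534+8534·126003) = (31753512017,2150619204)
n=3: (31753512017,2150619204)∘(126003,8534) = (126003·31753512017+218·8534·2150619204, 126003·2150619204+8534·31753512017) = (8002075549230099,541968943114690)
n=4: (8002075549230099,541968943114690)∘(126003,8534) = (126003·8002075549230099+218·8534·541968943114690, 126003·541968943114690+8534·8002075549230099) = (2016571050827526816577,136579425476409948936)
n=5: (2016571050827526816577,136579425476409948936)∘(126003,8534) = (126003·2016571050827526816577+218·8534·136579425476409948936, 126003·136579425476409948936+8534·2016571050827526816577) = (508188004226839647389073363,34418834696066196648450926)

126003 8534
31753512017 2150619204
8002075549230099 541968943114690
2016571050827526816577 136579425476409948936
508188004226839647389073363 34418834696066196648450926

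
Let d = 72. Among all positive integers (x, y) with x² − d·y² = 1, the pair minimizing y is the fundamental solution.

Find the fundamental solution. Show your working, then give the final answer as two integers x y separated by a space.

√72 = [8; 2,16, …], period ℓ=2 (even) → k=1
step 0: (8, 1)  from 8·(1,0) + (0,1)
step 1: (17, 2)  from 2·(8,1) + (1,0)
(x₁, y₁) = (17, 2);  17² − 72·2² = 1 ✓

17 2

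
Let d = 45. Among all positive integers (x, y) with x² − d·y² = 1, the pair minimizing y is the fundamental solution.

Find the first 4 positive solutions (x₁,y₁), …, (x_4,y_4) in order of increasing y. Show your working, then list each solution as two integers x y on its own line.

d=45: √d = [6; 1,2,2,2,1,12] (ℓ=6, even), read p_5/q_5
step 0: (6, 1)  from 6·(1,0) + (0,1)
step 1: (7, 1)  from 1·(6,1) + (1,0)
…
step 3: (47, 7)  from 2·(20,3) + (7,1)
step 4: (114, 17)  from 2·(47,7) + (20,3)
step 5: (161, 24)  from 1·(114,17) + (47,7)
→ (161, 24).  Check: 161²=25921, 45·24²=25920, difference 1.
n=2: (161,24)∘(161,24) = (161·161+45·24·24, 161·24+24·161) = (51841,7728)
n=3: (51841,7728)∘(161,24) = (161·51841+45·24·7728, 161·7728+24·51841) = (16692641,2488392)
n=4: (16692641,2488392)∘(161,24) = (161·16692641+45·24·2488392, 161·2488392+24·16692641) = (5374978561,801254496)

161 24
51841 7728
16692641 2488392
5374978561 801254496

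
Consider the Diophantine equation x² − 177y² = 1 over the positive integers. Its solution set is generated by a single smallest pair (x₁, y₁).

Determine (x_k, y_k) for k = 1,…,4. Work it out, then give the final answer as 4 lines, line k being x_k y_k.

62423 4692
7793261857 585777432
972957569736599 73131969270780
121469860743542176897 9130233834994022448

d=177: √d = [13; 3,3,2,8,2,3,3,26] (ℓ=8, even), read p_7/q_7
a_0=13:  p_0=13·1+0=13,  q_0=13·0+1=1
…
a_4=8:  p_4=8·306+133=2581,  q_4=8·23+10=194
…
a_6=3:  p_6=3·5468+2581=18985,  q_6=3·411+194=1427
a_7=3:  p_7=3·18985+5468=62423,  q_7=3·1427+411=4692
fundamental: x₁=62423, y₁=4692  (since 3896630929 − 177·22014864 = 1)
k=2:  x_2 = 62423·62423+177·4692·4692 = 7793261857,  y_2 = 62423·4692+4692·62423 = 585777432
k=3:  x_3 = 62423·7793261857+177·4692·585777432 = 972957569736599,  y_3 = 62423·585777432+4692·7793261857 = 73131969270780
k=4:  x_4 = 62423·972957569736599+177·4692·73131969270780 = 121469860743542176897,  y_4 = 62423·73131969270780+4692·972957569736599 = 9130233834994022448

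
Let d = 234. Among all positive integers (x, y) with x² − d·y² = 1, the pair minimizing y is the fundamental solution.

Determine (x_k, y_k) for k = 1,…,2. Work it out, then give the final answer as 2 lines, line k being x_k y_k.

5201 340
54100801 3536680

√234 = [15; 3,2,1,2,1,2,3,30, …], period ℓ=8 (even) → k=7
k=0  a_k=15  p_k/q_k = 15/1
k=1  a_k=3  p_k/q_k = 46/3
k=2  a_k=2  p_k/q_k = 107/7
k=3  a_k=1  p_k/q_k = 153/10
k=4  a_k=2  p_k/q_k = 413/27
k=5  a_k=1  p_k/q_k = 566/37
k=6  a_k=2  p_k/q_k = 1545/101
k=7  a_k=3  p_k/q_k = 5201/340
(x₁, y₁) = (5201, 340);  5201² − 234·340² = 1 ✓
k=2:  x_2 = 5201·5201+234·340·340 = 54100801,  y_2 = 5201·340+340·5201 = 3536680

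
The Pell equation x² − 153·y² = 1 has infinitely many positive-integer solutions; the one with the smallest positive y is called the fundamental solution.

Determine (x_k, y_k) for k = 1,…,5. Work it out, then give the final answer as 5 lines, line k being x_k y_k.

2177 176
9478657 766304
41270070401 3336487440
179689877047297 14527065547456
782369683393860737 63250840057135984

√153 = [12; 2,1,2,2,2,1,2,24, …], period ℓ=8 (even) → k=7
i=0: a=12 ⇒ p=12, q=1
…
i=3: a=2 ⇒ p=99, q=8
…
i=6: a=1 ⇒ p=804, q=65
i=7: a=2 ⇒ p=2177, q=176
→ (2177, 176).  Check: 2177²=4739329, 153·176²=4739328, difference 1.
(2177+176√153)^2 = 9478657 + 766304√153
(2177+176√153)^3 = 41270070401 + 3336487440√153
(2177+176√153)^4 = 179689877047297 + 14527065547456√153
(2177+176√153)^5 = 782369683393860737 + 63250840057135984√153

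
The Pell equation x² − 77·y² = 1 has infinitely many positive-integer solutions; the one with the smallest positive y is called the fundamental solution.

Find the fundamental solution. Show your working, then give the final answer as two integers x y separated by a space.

[8; 1,3,2,3,1,16] for √77; ℓ=6 ⇒ convergent index 5
i=0: a=8 ⇒ p=8, q=1
i=1: a=1 ⇒ p=9, q=1
…
i=3: a=2 ⇒ p=79, q=9
i=4: a=3 ⇒ p=272, q=31
i=5: a=1 ⇒ p=351, q=40
→ (351, 40).  Check: 351²=123201, 77·40²=123200, difference 1.

351 40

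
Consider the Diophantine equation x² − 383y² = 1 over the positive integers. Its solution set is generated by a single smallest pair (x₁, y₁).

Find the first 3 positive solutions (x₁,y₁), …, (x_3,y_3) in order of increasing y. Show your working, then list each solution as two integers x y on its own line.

√383 → a₀=19, period (1,1,3,19,3,1,1,38); ℓ=8 even so k=7
a_0=19:  p_0=19·1+0=19,  q_0=19·0+1=1
a_1=1:  p_1=1·19+1=20,  q_1=1·1+0=1
a_2=1:  p_2=1·20+19=39,  q_2=1·1+1=2
…
a_5=3:  p_5=3·2642+137=8063,  q_5=3·135+7=412
a_6=1:  p_6=1·8063+2642=10705,  q_6=1·412+135=547
a_7=1:  p_7=1·10705+8063=18768,  q_7=1·547+412=959
→ (18768, 959).  Check: 18768²=352237824, 383·959²=352237823, difference 1.
n=2: (18768,959)∘(18768,959) = (18768·18768+383·959·959, 18768·959+959·18768) = (704475647,35997024)
n=3: (704475647,35997024)∘(18768,959) = (18768·704475647+383·959·35997024, 18768·35997024+959·704475647) = (26443197867024,1351184291905)

18768 959
704475647 35997024
26443197867024 1351184291905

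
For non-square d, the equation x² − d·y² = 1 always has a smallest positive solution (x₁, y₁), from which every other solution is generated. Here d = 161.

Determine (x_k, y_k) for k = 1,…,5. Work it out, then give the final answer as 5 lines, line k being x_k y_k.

[12; 1,2,4,1,2,1,4,2,1,24] for √161; ℓ=10 ⇒ convergent index 9
i=0: a=12 ⇒ p=12, q=1
i=1: a=1 ⇒ p=13, q=1
i=2: a=2 ⇒ p=38, q=3
i=3: a=4 ⇒ p=165, q=13
…
i=5: a=2 ⇒ p=571, q=45
i=6: a=1 ⇒ p=774, q=61
…
i=8: a=2 ⇒ p=8108, q=639
i=9: a=1 ⇒ p=11775, q=928
fundamental: x₁=11775, y₁=928  (since 138650625 − 161·861184 = 1)
k=2:  x_2 = 11775·11775+161·928·928 = 277301249,  y_2 = 11775·928+928·11775 = 21854400
k=3:  x_3 = 11775·277301249+161·928·21854400 = 6530444402175,  y_3 = 11775·21854400+928·277301249 = 514671119072
k=4:  x_4 = 11775·6530444402175+161·928·514671119072 = 153791965393920001,  y_4 = 11775·514671119072+928·6530444402175 = 12120504832291200
k=5:  x_5 = 11775·153791965393920001+161·928·12120504832291200 = 3621800778496371621375,  y_5 = 11775·12120504832291200+928·153791965393920001 = 285437888285786640928

11775 928
277301249 21854400
6530444402175 514671119072
153791965393920001 12120504832291200
3621800778496371621375 285437888285786640928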